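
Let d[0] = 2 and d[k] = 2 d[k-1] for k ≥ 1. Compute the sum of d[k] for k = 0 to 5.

126

d[1] = 2(2) = 4
d[2] = 2(4) = 8
d[3] = 2(8) = 16
d[4] = 2(16) = 32
d[5] = 2(32) = 64
Sum = 2 + 4 + 8 + 16 + 32 + 64 = 126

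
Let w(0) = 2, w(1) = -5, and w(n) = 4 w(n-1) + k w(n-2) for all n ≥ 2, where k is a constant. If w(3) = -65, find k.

w(2) = -20 + 2k
w(3) = -80 + 3k
So -80 + 3k = -65, giving k = 5.

5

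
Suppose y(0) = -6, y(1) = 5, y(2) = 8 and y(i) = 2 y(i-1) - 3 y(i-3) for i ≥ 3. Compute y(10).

-1531

y(3) = 2*8 - 3*(-6) = 34
y(4) = 2*34 - 3*5 = 53
y(5) = 2*53 - 3*8 = 82
y(6) = 2*82 - 3*34 = 62
y(7) = 2*62 - 3*53 = -35
y(8) = 2*(-35) - 3*82 = -316
y(9) = 2*(-316) - 3*62 = -818
y(10) = 2*(-818) - 3*(-35) = -1531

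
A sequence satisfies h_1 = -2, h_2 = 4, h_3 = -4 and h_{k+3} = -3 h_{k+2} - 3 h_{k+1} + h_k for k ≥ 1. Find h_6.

h_4 = -3*(-4) - 3*4 + (-2) = -2
h_5 = -3*(-2) - 3*(-4) + 4 = 22
h_6 = -3*22 - 3*(-2) + (-4) = -64

-64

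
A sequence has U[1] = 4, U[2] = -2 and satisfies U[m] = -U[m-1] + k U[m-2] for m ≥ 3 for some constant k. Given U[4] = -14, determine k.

2

U[3] = 2 + 4k
U[4] = -2 - 6k
So -2 - 6k = -14, giving k = 2.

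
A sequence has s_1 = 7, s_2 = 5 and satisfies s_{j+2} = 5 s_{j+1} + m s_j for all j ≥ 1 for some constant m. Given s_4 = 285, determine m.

4

s_3 = 25 + 7m
s_4 = 125 + 40m
So 125 + 40m = 285, giving m = 4.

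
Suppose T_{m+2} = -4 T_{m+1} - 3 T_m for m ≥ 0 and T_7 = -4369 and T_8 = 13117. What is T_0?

Rearranging, T_{m-2} = (T_m + 4 T_{m-1}) / -3.
T_6 = (13117 + 4(-4369)) / -3 = -4359/-3 = 1453
T_5 = (-4369 + 4(1453)) / -3 = 1443/-3 = -481
T_4 = (1453 + 4(-481)) / -3 = -471/-3 = 157
T_3 = (-481 + 4(157)) / -3 = 147/-3 = -49
T_2 = (157 + 4(-49)) / -3 = -39/-3 = 13
T_1 = (-49 + 4(13)) / -3 = 3/-3 = -1
T_0 = (13 + 4(-1)) / -3 = 9/-3 = -3

-3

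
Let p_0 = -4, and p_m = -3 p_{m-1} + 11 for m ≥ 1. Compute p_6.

p_1 = -3·(-4) + 11 = 23
p_2 = -3·23 + 11 = -58
p_3 = -3·(-58) + 11 = 185
p_4 = -3·185 + 11 = -544
p_5 = -3·(-544) + 11 = 1643
p_6 = -3·1643 + 11 = -4918

-4918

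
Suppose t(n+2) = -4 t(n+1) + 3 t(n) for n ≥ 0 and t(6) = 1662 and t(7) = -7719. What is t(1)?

Rearranging, t(n-2) = (t(n) + 4 t(n-1)) / 3.
t(5) = (-7719 + 4*1662) / 3 = -1071/3 = -357
t(4) = (1662 + 4*(-357)) / 3 = 234/3 = 78
t(3) = (-357 + 4*78) / 3 = -45/3 = -15
t(2) = (78 + 4*(-15)) / 3 = 18/3 = 6
t(1) = (-15 + 4*6) / 3 = 9/3 = 3

3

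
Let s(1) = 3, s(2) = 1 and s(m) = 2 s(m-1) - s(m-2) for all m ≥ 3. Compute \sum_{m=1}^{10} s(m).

s(3) = 2*1 - 3 = -1
s(4) = 2*(-1) - 1 = -3
s(5) = 2*(-3) - (-1) = -5
s(6) = 2*(-5) - (-3) = -7
s(7) = 2*(-7) - (-5) = -9
s(8) = 2*(-9) - (-7) = -11
s(9) = 2*(-11) - (-9) = -13
s(10) = 2*(-13) - (-11) = -15
Sum = 3 + 1 + (-1) + (-3) + (-5) + (-7) + (-9) + (-11) + (-13) + (-15) = -60

-60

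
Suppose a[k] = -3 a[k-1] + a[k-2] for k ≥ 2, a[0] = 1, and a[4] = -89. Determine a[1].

3

Let a[1] = z.
a[2] = 1 - 3z
a[3] = -3 + 10z
a[4] = 10 - 33z
So 10 - 33z = -89, giving z = 3.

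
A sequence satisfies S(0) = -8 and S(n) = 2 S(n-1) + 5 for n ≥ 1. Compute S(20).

-3145733

The fixed point is 5/(1 - 2) = -5, so S(n) + 5 = 2(S(n-1) + 5).
Hence S(n) = -3·2^n - 5.
S(20) = -3·2^{20} - 5 = -3·1048576 - 5 = -3145733.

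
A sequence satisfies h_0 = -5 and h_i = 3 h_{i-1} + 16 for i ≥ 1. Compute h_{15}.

43046713

The fixed point is 16/(1 - 3) = -8, so h_i + 8 = 3(h_{i-1} + 8).
Hence h_i = 3·3^i - 8.
h_{15} = 3·3^{15} - 8 = 3·14348907 - 8 = 43046713.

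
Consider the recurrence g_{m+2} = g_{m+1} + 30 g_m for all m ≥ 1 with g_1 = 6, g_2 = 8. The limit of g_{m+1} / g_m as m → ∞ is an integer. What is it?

6

The characteristic equation is r^2 - r - 30 = 0, which factors as (r - 6)(r + 5) = 0.
So the roots are 6 and -5. Since |6| > |-5| and the coefficient of 6^m is non-zero, the ratio tends to 6.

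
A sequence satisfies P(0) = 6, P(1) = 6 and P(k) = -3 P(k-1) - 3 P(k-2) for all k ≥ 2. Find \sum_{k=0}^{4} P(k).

-96

P(2) = -3·6 - 3·6 = -36
P(3) = -3·(-36) - 3·6 = 90
P(4) = -3·90 - 3·(-36) = -162
Sum = 6 + 6 + (-36) + 90 + (-162) = -96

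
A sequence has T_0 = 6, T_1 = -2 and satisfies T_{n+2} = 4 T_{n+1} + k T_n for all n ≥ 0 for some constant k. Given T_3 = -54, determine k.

-1

T_2 = -8 + 6k
T_3 = -32 + 22k
So -32 + 22k = -54, giving k = -1.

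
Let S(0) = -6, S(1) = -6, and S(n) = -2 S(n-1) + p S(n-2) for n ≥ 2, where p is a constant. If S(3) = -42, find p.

S(2) = 12 - 6p
S(3) = -24 + 6p
So -24 + 6p = -42, giving p = -3.

-3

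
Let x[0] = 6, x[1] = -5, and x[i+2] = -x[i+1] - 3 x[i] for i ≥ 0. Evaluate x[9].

x[2] = -(-5) - 3·6 = -13
x[3] = -(-13) - 3·(-5) = 28
x[4] = -28 - 3·(-13) = 11
x[5] = -11 - 3·28 = -95
x[6] = -(-95) - 3·11 = 62
x[7] = -62 - 3·(-95) = 223
x[8] = -223 - 3·62 = -409
x[9] = -(-409) - 3·223 = -260

-260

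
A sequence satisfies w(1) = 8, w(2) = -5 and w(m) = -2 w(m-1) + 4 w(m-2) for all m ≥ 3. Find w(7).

3840

w(3) = -2*(-5) + 4*8 = 42
w(4) = -2*42 + 4*(-5) = -104
w(5) = -2*(-104) + 4*42 = 376
w(6) = -2*376 + 4*(-104) = -1168
w(7) = -2*(-1168) + 4*376 = 3840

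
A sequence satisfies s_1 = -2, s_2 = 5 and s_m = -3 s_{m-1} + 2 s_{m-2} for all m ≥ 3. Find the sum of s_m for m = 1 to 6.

s_3 = -3(5) + 2(-2) = -19
s_4 = -3(-19) + 2(5) = 67
s_5 = -3(67) + 2(-19) = -239
s_6 = -3(-239) + 2(67) = 851
Sum = (-2) + 5 + (-19) + 67 + (-239) + 851 = 663

663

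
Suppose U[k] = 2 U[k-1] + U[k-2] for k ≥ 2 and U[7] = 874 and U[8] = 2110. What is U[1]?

Rearranging, U[k-2] = U[k] - 2 U[k-1].
U[6] = 2110 - 2*874 = 362
U[5] = 874 - 2*362 = 150
U[4] = 362 - 2*150 = 62
U[3] = 150 - 2*62 = 26
U[2] = 62 - 2*26 = 10
U[1] = 26 - 2*10 = 6

6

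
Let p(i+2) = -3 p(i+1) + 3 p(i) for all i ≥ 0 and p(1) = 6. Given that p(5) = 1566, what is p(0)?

-4

Let p(0) = x.
p(2) = -18 + 3x
p(3) = 72 - 9x
p(4) = -270 + 36x
p(5) = 1026 - 135x
So 1026 - 135x = 1566, giving x = -4.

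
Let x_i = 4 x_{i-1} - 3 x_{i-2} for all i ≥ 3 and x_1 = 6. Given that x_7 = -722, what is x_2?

4

Let x_2 = y.
x_3 = -18 + 4y
x_4 = -72 + 13y
x_5 = -234 + 40y
x_6 = -720 + 121y
x_7 = -2178 + 364y
So -2178 + 364y = -722, giving y = 4.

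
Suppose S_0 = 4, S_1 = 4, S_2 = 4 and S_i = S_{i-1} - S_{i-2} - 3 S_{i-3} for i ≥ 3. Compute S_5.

S_3 = 4 - 4 - 3(4) = -12
S_4 = (-12) - 4 - 3(4) = -28
S_5 = (-28) - (-12) - 3(4) = -28

-28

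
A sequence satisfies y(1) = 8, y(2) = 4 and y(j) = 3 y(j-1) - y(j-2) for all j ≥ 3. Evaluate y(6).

y(3) = 3*4 - 8 = 4
y(4) = 3*4 - 4 = 8
y(5) = 3*8 - 4 = 20
y(6) = 3*20 - 8 = 52

52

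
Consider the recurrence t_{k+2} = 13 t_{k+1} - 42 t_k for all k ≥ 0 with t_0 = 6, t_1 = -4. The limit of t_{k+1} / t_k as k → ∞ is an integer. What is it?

7

The characteristic equation is r^2 - 13r + 42 = 0, which factors as (r - 7)(r - 6) = 0.
So the roots are 7 and 6. Since |7| > |6| and the coefficient of 7^k is non-zero, the ratio tends to 7.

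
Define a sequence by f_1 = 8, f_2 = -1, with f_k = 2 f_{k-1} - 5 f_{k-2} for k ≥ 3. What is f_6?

f_3 = 2·(-1) - 5·8 = -42
f_4 = 2·(-42) - 5·(-1) = -79
f_5 = 2·(-79) - 5·(-42) = 52
f_6 = 2·52 - 5·(-79) = 499

499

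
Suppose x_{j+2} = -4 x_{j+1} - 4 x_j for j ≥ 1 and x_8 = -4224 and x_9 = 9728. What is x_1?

Rearranging, x_{j-2} = (x_j + 4 x_{j-1}) / -4.
x_7 = (9728 + 4(-4224)) / -4 = -7168/-4 = 1792
x_6 = (-4224 + 4(1792)) / -4 = 2944/-4 = -736
x_5 = (1792 + 4(-736)) / -4 = -1152/-4 = 288
x_4 = (-736 + 4(288)) / -4 = 416/-4 = -104
x_3 = (288 + 4(-104)) / -4 = -128/-4 = 32
x_2 = (-104 + 4(32)) / -4 = 24/-4 = -6
x_1 = (32 + 4(-6)) / -4 = 8/-4 = -2

-2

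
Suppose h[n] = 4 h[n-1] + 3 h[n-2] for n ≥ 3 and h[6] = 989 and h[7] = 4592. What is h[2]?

5

Rearranging, h[n-2] = (h[n] - 4 h[n-1]) / 3.
h[5] = (4592 - 4*989) / 3 = 636/3 = 212
h[4] = (989 - 4*212) / 3 = 141/3 = 47
h[3] = (212 - 4*47) / 3 = 24/3 = 8
h[2] = (47 - 4*8) / 3 = 15/3 = 5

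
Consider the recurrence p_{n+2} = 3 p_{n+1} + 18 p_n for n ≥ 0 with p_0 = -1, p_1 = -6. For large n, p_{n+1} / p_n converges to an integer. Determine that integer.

The characteristic equation is r^2 - 3r - 18 = 0, which factors as (r - 6)(r + 3) = 0.
So the roots are 6 and -3. Since |6| > |-3| and the coefficient of 6^n is non-zero, the ratio tends to 6.

6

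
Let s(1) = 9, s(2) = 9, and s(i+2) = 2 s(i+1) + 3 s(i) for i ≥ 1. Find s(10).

s(3) = 2·9 + 3·9 = 45
s(4) = 2·45 + 3·9 = 117
s(5) = 2·117 + 3·45 = 369
s(6) = 2·369 + 3·117 = 1089
s(7) = 2·1089 + 3·369 = 3285
s(8) = 2·3285 + 3·1089 = 9837
s(9) = 2·9837 + 3·3285 = 29529
s(10) = 2·29529 + 3·9837 = 88569

88569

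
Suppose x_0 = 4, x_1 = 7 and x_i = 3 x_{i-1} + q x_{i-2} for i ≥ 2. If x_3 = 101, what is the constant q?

x_2 = 21 + 4q
x_3 = 63 + 19q
So 63 + 19q = 101, giving q = 2.

2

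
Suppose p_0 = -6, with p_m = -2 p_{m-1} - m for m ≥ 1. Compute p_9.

p_1 = -2(-6) - 1 = 11
p_2 = -2(11) - 2 = -24
p_3 = -2(-24) - 3 = 45
p_4 = -2(45) - 4 = -94
p_5 = -2(-94) - 5 = 183
p_6 = -2(183) - 6 = -372
p_7 = -2(-372) - 7 = 737
p_8 = -2(737) - 8 = -1482
p_9 = -2(-1482) - 9 = 2955

2955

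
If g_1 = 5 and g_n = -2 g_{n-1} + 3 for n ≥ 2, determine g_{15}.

65537

The fixed point is 3/(1 + 2) = 1, so g_n - 1 = -2(g_{n-1} - 1).
Hence g_n = 4·(-2)^{n-1} + 1.
g_{15} = 4·(-2)^{14} + 1 = 4·16384 + 1 = 65537.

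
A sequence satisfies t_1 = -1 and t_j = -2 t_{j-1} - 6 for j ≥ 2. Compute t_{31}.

1073741822

The fixed point is -6/(1 + 2) = -2, so t_j + 2 = -2(t_{j-1} + 2).
Hence t_j = 1·(-2)^{j-1} - 2.
t_{31} = 1·(-2)^{30} - 2 = 1·1073741824 - 2 = 1073741822.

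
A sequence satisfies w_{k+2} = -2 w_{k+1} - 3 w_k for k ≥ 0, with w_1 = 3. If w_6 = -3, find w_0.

-1

Let w_0 = v.
w_2 = -6 - 3v
w_3 = 3 + 6v
w_4 = 12 - 3v
w_5 = -33 - 12v
w_6 = 30 + 33v
So 30 + 33v = -3, giving v = -1.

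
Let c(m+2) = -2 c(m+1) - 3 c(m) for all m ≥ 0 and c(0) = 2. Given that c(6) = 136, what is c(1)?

Let c(1) = v.
c(2) = -6 - 2v
c(3) = 12 + v
c(4) = -6 + 4v
c(5) = -24 - 11v
c(6) = 66 + 10v
So 66 + 10v = 136, giving v = 7.

7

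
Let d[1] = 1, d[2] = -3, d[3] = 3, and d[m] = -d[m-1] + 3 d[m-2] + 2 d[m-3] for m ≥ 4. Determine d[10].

d[4] = -3 + 3(-3) + 2(1) = -10
d[5] = -(-10) + 3(3) + 2(-3) = 13
d[6] = -13 + 3(-10) + 2(3) = -37
d[7] = -(-37) + 3(13) + 2(-10) = 56
d[8] = -56 + 3(-37) + 2(13) = -141
d[9] = -(-141) + 3(56) + 2(-37) = 235
d[10] = -235 + 3(-141) + 2(56) = -546

-546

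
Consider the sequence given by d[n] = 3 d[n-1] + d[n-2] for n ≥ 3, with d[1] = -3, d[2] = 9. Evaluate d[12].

1144818

d[3] = 3*9 + (-3) = 24
d[4] = 3*24 + 9 = 81
d[5] = 3*81 + 24 = 267
d[6] = 3*267 + 81 = 882
d[7] = 3*882 + 267 = 2913
d[8] = 3*2913 + 882 = 9621
d[9] = 3*9621 + 2913 = 31776
d[10] = 3*31776 + 9621 = 104949
d[11] = 3*104949 + 31776 = 346623
d[12] = 3*346623 + 104949 = 1144818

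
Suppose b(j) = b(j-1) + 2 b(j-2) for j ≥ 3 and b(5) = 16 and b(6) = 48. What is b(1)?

Rearranging, b(j-2) = (b(j) - b(j-1)) / 2.
b(4) = (48 - 16) / 2 = 32/2 = 16
b(3) = (16 - 16) / 2 = 0/2 = 0
b(2) = (16 - 0) / 2 = 16/2 = 8
b(1) = (0 - 8) / 2 = -8/2 = -4

-4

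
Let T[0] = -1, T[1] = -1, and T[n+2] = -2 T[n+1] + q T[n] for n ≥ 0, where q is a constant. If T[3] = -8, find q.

-4

T[2] = 2 - q
T[3] = -4 + q
So -4 + q = -8, giving q = -4.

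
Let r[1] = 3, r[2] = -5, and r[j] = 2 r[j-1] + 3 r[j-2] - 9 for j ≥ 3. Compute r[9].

r[3] = 2*(-5) + 3*3 - 9 = -10
r[4] = 2*(-10) + 3*(-5) - 9 = -44
r[5] = 2*(-44) + 3*(-10) - 9 = -127
r[6] = 2*(-127) + 3*(-44) - 9 = -395
r[7] = 2*(-395) + 3*(-127) - 9 = -1180
r[8] = 2*(-1180) + 3*(-395) - 9 = -3554
r[9] = 2*(-3554) + 3*(-1180) - 9 = -10657

-10657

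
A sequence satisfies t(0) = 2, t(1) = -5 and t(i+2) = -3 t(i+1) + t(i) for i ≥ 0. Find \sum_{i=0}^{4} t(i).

143

t(2) = -3(-5) + 2 = 17
t(3) = -3(17) + (-5) = -56
t(4) = -3(-56) + 17 = 185
Sum = 2 + (-5) + 17 + (-56) + 185 = 143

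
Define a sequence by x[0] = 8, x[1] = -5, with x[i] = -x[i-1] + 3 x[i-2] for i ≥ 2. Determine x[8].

3413

x[2] = -(-5) + 3·8 = 29
x[3] = -29 + 3·(-5) = -44
x[4] = -(-44) + 3·29 = 131
x[5] = -131 + 3·(-44) = -263
x[6] = -(-263) + 3·131 = 656
x[7] = -656 + 3·(-263) = -1445
x[8] = -(-1445) + 3·656 = 3413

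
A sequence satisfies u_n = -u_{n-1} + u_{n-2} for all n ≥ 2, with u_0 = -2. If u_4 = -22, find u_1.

6

Let u_1 = z.
u_2 = -2 - z
u_3 = 2 + 2z
u_4 = -4 - 3z
So -4 - 3z = -22, giving z = 6.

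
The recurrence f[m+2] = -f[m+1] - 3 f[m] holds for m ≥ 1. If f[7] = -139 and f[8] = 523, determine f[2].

7

Rearranging, f[m-2] = (f[m] + f[m-1]) / -3.
f[6] = (523 + (-139)) / -3 = 384/-3 = -128
f[5] = (-139 + (-128)) / -3 = -267/-3 = 89
f[4] = (-128 + 89) / -3 = -39/-3 = 13
f[3] = (89 + 13) / -3 = 102/-3 = -34
f[2] = (13 + (-34)) / -3 = -21/-3 = 7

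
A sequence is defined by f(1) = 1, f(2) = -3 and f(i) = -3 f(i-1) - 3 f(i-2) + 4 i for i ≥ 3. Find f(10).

871

f(3) = -3·(-3) - 3·1 + 12 = 18
f(4) = -3·18 - 3·(-3) + 16 = -29
f(5) = -3·(-29) - 3·18 + 20 = 53
f(6) = -3·53 - 3·(-29) + 24 = -48
f(7) = -3·(-48) - 3·53 + 28 = 13
f(8) = -3·13 - 3·(-48) + 32 = 137
f(9) = -3·137 - 3·13 + 36 = -414
f(10) = -3·(-414) - 3·137 + 40 = 871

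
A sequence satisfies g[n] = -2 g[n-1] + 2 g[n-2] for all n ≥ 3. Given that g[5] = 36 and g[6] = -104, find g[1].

-5

Rearranging, g[n-2] = (g[n] + 2 g[n-1]) / 2.
g[4] = (-104 + 2·36) / 2 = -32/2 = -16
g[3] = (36 + 2·(-16)) / 2 = 4/2 = 2
g[2] = (-16 + 2·2) / 2 = -12/2 = -6
g[1] = (2 + 2·(-6)) / 2 = -10/2 = -5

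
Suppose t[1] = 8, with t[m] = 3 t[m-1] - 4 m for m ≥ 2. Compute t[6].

744

t[2] = 3(8) - 8 = 16
t[3] = 3(16) - 12 = 36
t[4] = 3(36) - 16 = 92
t[5] = 3(92) - 20 = 256
t[6] = 3(256) - 24 = 744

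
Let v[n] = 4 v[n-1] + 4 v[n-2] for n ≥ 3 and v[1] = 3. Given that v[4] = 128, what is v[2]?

Let v[2] = x.
v[3] = 12 + 4x
v[4] = 48 + 20x
So 48 + 20x = 128, giving x = 4.

4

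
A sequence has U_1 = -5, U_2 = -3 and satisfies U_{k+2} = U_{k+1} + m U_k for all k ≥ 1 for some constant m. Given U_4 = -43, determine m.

5

U_3 = -3 - 5m
U_4 = -3 - 8m
So -3 - 8m = -43, giving m = 5.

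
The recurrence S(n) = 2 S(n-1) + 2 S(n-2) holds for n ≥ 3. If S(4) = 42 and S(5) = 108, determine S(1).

-3

Rearranging, S(n-2) = (S(n) - 2 S(n-1)) / 2.
S(3) = (108 - 2·42) / 2 = 24/2 = 12
S(2) = (42 - 2·12) / 2 = 18/2 = 9
S(1) = (12 - 2·9) / 2 = -6/2 = -3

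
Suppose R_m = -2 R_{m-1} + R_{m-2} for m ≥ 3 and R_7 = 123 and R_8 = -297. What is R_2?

-3

Rearranging, R_{m-2} = R_m + 2 R_{m-1}.
R_6 = -297 + 2*123 = -51
R_5 = 123 + 2*(-51) = 21
R_4 = -51 + 2*21 = -9
R_3 = 21 + 2*(-9) = 3
R_2 = -9 + 2*3 = -3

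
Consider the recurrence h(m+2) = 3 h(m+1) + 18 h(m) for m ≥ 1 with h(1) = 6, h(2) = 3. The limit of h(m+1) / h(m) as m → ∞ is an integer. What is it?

The characteristic equation is r^2 - 3r - 18 = 0, which factors as (r - 6)(r + 3) = 0.
So the roots are 6 and -3. Since |6| > |-3| and the coefficient of 6^m is non-zero, the ratio tends to 6.

6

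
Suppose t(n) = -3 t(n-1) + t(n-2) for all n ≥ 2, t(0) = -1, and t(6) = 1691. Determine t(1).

-5

Let t(1) = z.
t(2) = -1 - 3z
t(3) = 3 + 10z
t(4) = -10 - 33z
t(5) = 33 + 109z
t(6) = -109 - 360z
So -109 - 360z = 1691, giving z = -5.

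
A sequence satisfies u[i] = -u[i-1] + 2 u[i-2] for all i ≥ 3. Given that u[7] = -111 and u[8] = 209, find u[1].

-6

Rearranging, u[i-2] = (u[i] + u[i-1]) / 2.
u[6] = (209 + (-111)) / 2 = 98/2 = 49
u[5] = (-111 + 49) / 2 = -62/2 = -31
u[4] = (49 + (-31)) / 2 = 18/2 = 9
u[3] = (-31 + 9) / 2 = -22/2 = -11
u[2] = (9 + (-11)) / 2 = -2/2 = -1
u[1] = (-11 + (-1)) / 2 = -12/2 = -6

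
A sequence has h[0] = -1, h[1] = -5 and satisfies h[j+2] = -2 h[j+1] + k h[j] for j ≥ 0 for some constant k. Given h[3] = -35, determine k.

h[2] = 10 - k
h[3] = -20 - 3k
So -20 - 3k = -35, giving k = 5.

5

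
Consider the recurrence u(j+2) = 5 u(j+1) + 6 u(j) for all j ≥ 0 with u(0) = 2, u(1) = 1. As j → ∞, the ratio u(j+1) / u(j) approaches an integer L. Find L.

The characteristic equation is r^2 - 5r - 6 = 0, which factors as (r - 6)(r + 1) = 0.
So the roots are 6 and -1. Since |6| > |-1| and the coefficient of 6^j is non-zero, the ratio tends to 6.

6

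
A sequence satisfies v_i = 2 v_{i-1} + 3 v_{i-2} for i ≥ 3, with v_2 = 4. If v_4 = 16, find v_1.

Let v_1 = w.
v_3 = 8 + 3w
v_4 = 28 + 6w
So 28 + 6w = 16, giving w = -2.

-2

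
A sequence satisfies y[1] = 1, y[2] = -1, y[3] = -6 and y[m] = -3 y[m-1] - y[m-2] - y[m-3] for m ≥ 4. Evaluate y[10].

7607

y[4] = -3·(-6) - (-1) - 1 = 18
y[5] = -3·18 - (-6) - (-1) = -47
y[6] = -3·(-47) - 18 - (-6) = 129
y[7] = -3·129 - (-47) - 18 = -358
y[8] = -3·(-358) - 129 - (-47) = 992
y[9] = -3·992 - (-358) - 129 = -2747
y[10] = -3·(-2747) - 992 - (-358) = 7607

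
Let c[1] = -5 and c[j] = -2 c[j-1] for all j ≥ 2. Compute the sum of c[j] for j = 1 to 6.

c[2] = -2·(-5) = 10
c[3] = -2·10 = -20
c[4] = -2·(-20) = 40
c[5] = -2·40 = -80
c[6] = -2·(-80) = 160
Sum = (-5) + 10 + (-20) + 40 + (-80) + 160 = 105

105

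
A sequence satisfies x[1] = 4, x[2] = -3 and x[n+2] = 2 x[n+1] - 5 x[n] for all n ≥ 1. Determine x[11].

x[3] = 2(-3) - 5(4) = -26
x[4] = 2(-26) - 5(-3) = -37
x[5] = 2(-37) - 5(-26) = 56
x[6] = 2(56) - 5(-37) = 297
x[7] = 2(297) - 5(56) = 314
x[8] = 2(314) - 5(297) = -857
x[9] = 2(-857) - 5(314) = -3284
x[10] = 2(-3284) - 5(-857) = -2283
x[11] = 2(-2283) - 5(-3284) = 11854

11854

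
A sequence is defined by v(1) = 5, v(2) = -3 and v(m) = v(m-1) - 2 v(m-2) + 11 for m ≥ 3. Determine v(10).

147

v(3) = (-3) - 2·5 + 11 = -2
v(4) = (-2) - 2·(-3) + 11 = 15
v(5) = 15 - 2·(-2) + 11 = 30
v(6) = 30 - 2·15 + 11 = 11
v(7) = 11 - 2·30 + 11 = -38
v(8) = (-38) - 2·11 + 11 = -49
v(9) = (-49) - 2·(-38) + 11 = 38
v(10) = 38 - 2·(-49) + 11 = 147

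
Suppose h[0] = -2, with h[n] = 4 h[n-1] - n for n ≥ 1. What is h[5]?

h[1] = 4·(-2) - 1 = -9
h[2] = 4·(-9) - 2 = -38
h[3] = 4·(-38) - 3 = -155
h[4] = 4·(-155) - 4 = -624
h[5] = 4·(-624) - 5 = -2501

-2501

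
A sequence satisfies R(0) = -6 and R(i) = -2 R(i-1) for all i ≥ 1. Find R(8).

-1536

R(1) = -2·(-6) = 12
R(2) = -2·12 = -24
R(3) = -2·(-24) = 48
R(4) = -2·48 = -96
R(5) = -2·(-96) = 192
R(6) = -2·192 = -384
R(7) = -2·(-384) = 768
R(8) = -2·768 = -1536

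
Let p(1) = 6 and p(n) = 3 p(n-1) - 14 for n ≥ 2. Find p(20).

The fixed point is -14/(1 - 3) = 7, so p(n) - 7 = 3(p(n-1) - 7).
Hence p(n) = -1·3^{n-1} + 7.
p(20) = -1·3^{19} + 7 = -1·1162261467 + 7 = -1162261460.

-1162261460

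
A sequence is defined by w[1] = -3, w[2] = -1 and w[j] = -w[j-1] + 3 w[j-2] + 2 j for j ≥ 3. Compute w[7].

-31

w[3] = -(-1) + 3(-3) + 6 = -2
w[4] = -(-2) + 3(-1) + 8 = 7
w[5] = -7 + 3(-2) + 10 = -3
w[6] = -(-3) + 3(7) + 12 = 36
w[7] = -36 + 3(-3) + 14 = -31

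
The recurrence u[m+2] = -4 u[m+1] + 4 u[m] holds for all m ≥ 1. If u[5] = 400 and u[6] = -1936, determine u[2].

Rearranging, u[m-2] = (u[m] + 4 u[m-1]) / 4.
u[4] = (-1936 + 4*400) / 4 = -336/4 = -84
u[3] = (400 + 4*(-84)) / 4 = 64/4 = 16
u[2] = (-84 + 4*16) / 4 = -20/4 = -5

-5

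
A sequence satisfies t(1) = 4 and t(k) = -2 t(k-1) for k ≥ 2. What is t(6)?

-128

t(2) = -2(4) = -8
t(3) = -2(-8) = 16
t(4) = -2(16) = -32
t(5) = -2(-32) = 64
t(6) = -2(64) = -128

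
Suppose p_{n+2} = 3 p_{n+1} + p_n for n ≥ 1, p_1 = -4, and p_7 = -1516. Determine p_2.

-3

Let p_2 = v.
p_3 = -4 + 3v
p_4 = -12 + 10v
p_5 = -40 + 33v
p_6 = -132 + 109v
p_7 = -436 + 360v
So -436 + 360v = -1516, giving v = -3.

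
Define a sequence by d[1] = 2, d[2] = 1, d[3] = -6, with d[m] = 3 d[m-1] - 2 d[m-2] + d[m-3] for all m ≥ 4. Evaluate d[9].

-1163

d[4] = 3(-6) - 2(1) + 2 = -18
d[5] = 3(-18) - 2(-6) + 1 = -41
d[6] = 3(-41) - 2(-18) + (-6) = -93
d[7] = 3(-93) - 2(-41) + (-18) = -215
d[8] = 3(-215) - 2(-93) + (-41) = -500
d[9] = 3(-500) - 2(-215) + (-93) = -1163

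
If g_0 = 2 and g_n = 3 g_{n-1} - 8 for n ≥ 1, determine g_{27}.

-15251194969970

The fixed point is -8/(1 - 3) = 4, so g_n - 4 = 3(g_{n-1} - 4).
Hence g_n = -2·3^n + 4.
g_{27} = -2·3^{27} + 4 = -2·7625597484987 + 4 = -15251194969970.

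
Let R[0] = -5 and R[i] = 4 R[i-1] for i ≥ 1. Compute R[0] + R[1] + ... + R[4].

-1705

R[1] = 4*(-5) = -20
R[2] = 4*(-20) = -80
R[3] = 4*(-80) = -320
R[4] = 4*(-320) = -1280
Sum = (-5) + (-20) + (-80) + (-320) + (-1280) = -1705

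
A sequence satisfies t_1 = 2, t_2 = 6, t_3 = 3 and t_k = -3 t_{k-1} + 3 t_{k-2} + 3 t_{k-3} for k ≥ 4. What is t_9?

-4482

t_4 = -3·3 + 3·6 + 3·2 = 15
t_5 = -3·15 + 3·3 + 3·6 = -18
t_6 = -3·(-18) + 3·15 + 3·3 = 108
t_7 = -3·108 + 3·(-18) + 3·15 = -333
t_8 = -3·(-333) + 3·108 + 3·(-18) = 1269
t_9 = -3·1269 + 3·(-333) + 3·108 = -4482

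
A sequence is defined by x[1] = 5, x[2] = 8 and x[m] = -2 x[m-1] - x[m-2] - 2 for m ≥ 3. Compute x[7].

x[3] = -2·8 - 5 - 2 = -23
x[4] = -2·(-23) - 8 - 2 = 36
x[5] = -2·36 - (-23) - 2 = -51
x[6] = -2·(-51) - 36 - 2 = 64
x[7] = -2·64 - (-51) - 2 = -79

-79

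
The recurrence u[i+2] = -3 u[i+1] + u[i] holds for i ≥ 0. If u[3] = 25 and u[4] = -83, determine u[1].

1

Rearranging, u[i-2] = u[i] + 3 u[i-1].
u[2] = -83 + 3(25) = -8
u[1] = 25 + 3(-8) = 1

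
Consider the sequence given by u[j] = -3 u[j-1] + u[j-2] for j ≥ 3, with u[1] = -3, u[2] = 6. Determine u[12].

977397

u[3] = -3·6 + (-3) = -21
u[4] = -3·(-21) + 6 = 69
u[5] = -3·69 + (-21) = -228
u[6] = -3·(-228) + 69 = 753
u[7] = -3·753 + (-228) = -2487
u[8] = -3·(-2487) + 753 = 8214
u[9] = -3·8214 + (-2487) = -27129
u[10] = -3·(-27129) + 8214 = 89601
u[11] = -3·89601 + (-27129) = -295932
u[12] = -3·(-295932) + 89601 = 977397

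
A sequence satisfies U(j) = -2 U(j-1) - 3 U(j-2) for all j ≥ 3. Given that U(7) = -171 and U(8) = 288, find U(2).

6

Rearranging, U(j-2) = (U(j) + 2 U(j-1)) / -3.
U(6) = (288 + 2(-171)) / -3 = -54/-3 = 18
U(5) = (-171 + 2(18)) / -3 = -135/-3 = 45
U(4) = (18 + 2(45)) / -3 = 108/-3 = -36
U(3) = (45 + 2(-36)) / -3 = -27/-3 = 9
U(2) = (-36 + 2(9)) / -3 = -18/-3 = 6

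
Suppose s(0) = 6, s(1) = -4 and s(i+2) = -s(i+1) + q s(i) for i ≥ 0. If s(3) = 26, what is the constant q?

-3

s(2) = 4 + 6q
s(3) = -4 - 10q
So -4 - 10q = 26, giving q = -3.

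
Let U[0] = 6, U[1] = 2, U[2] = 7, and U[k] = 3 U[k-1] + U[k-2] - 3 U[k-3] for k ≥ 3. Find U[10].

7387

U[3] = 3·7 + 2 - 3·6 = 5
U[4] = 3·5 + 7 - 3·2 = 16
U[5] = 3·16 + 5 - 3·7 = 32
U[6] = 3·32 + 16 - 3·5 = 97
U[7] = 3·97 + 32 - 3·16 = 275
U[8] = 3·275 + 97 - 3·32 = 826
U[9] = 3·826 + 275 - 3·97 = 2462
U[10] = 3·2462 + 826 - 3·275 = 7387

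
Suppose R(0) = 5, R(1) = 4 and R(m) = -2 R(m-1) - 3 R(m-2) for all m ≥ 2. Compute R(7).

R(2) = -2·4 - 3·5 = -23
R(3) = -2·(-23) - 3·4 = 34
R(4) = -2·34 - 3·(-23) = 1
R(5) = -2·1 - 3·34 = -104
R(6) = -2·(-104) - 3·1 = 205
R(7) = -2·205 - 3·(-104) = -98

-98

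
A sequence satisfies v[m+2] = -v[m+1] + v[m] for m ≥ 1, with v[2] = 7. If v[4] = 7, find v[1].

Let v[1] = x.
v[3] = -7 + x
v[4] = 14 - x
So 14 - x = 7, giving x = 7.

7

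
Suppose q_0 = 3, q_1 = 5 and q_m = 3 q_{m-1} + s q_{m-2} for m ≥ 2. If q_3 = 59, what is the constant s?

q_2 = 15 + 3s
q_3 = 45 + 14s
So 45 + 14s = 59, giving s = 1.

1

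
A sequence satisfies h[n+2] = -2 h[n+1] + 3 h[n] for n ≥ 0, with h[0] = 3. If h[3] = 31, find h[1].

Let h[1] = v.
h[2] = 9 - 2v
h[3] = -18 + 7v
So -18 + 7v = 31, giving v = 7.

7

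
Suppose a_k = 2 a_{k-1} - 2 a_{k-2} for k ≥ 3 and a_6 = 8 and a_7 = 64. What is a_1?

Rearranging, a_{k-2} = (a_k - 2 a_{k-1}) / -2.
a_5 = (64 - 2(8)) / -2 = 48/-2 = -24
a_4 = (8 - 2(-24)) / -2 = 56/-2 = -28
a_3 = (-24 - 2(-28)) / -2 = 32/-2 = -16
a_2 = (-28 - 2(-16)) / -2 = 4/-2 = -2
a_1 = (-16 - 2(-2)) / -2 = -12/-2 = 6

6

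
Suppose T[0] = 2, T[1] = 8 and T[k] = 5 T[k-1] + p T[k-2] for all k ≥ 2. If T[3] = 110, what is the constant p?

T[2] = 40 + 2p
T[3] = 200 + 18p
So 200 + 18p = 110, giving p = -5.

-5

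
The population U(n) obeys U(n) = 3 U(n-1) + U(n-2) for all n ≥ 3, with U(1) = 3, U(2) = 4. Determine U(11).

210258

U(3) = 3·4 + 3 = 15
U(4) = 3·15 + 4 = 49
U(5) = 3·49 + 15 = 162
U(6) = 3·162 + 49 = 535
U(7) = 3·535 + 162 = 1767
U(8) = 3·1767 + 535 = 5836
U(9) = 3·5836 + 1767 = 19275
U(10) = 3·19275 + 5836 = 63661
U(11) = 3·63661 + 19275 = 210258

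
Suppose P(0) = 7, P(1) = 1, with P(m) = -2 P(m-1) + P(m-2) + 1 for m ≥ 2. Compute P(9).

-2159

P(2) = -2(1) + 7 + 1 = 6
P(3) = -2(6) + 1 + 1 = -10
P(4) = -2(-10) + 6 + 1 = 27
P(5) = -2(27) + (-10) + 1 = -63
P(6) = -2(-63) + 27 + 1 = 154
P(7) = -2(154) + (-63) + 1 = -370
P(8) = -2(-370) + 154 + 1 = 895
P(9) = -2(895) + (-370) + 1 = -2159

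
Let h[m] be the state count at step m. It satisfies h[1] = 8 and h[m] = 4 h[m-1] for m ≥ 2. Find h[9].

h[2] = 4*8 = 32
h[3] = 4*32 = 128
h[4] = 4*128 = 512
h[5] = 4*512 = 2048
h[6] = 4*2048 = 8192
h[7] = 4*8192 = 32768
h[8] = 4*32768 = 131072
h[9] = 4*131072 = 524288

524288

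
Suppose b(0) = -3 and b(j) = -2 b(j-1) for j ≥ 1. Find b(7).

384

b(1) = -2·(-3) = 6
b(2) = -2·6 = -12
b(3) = -2·(-12) = 24
b(4) = -2·24 = -48
b(5) = -2·(-48) = 96
b(6) = -2·96 = -192
b(7) = -2·(-192) = 384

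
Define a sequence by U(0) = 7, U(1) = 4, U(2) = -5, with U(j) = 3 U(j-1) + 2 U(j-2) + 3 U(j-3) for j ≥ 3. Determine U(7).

U(3) = 3*(-5) + 2*4 + 3*7 = 14
U(4) = 3*14 + 2*(-5) + 3*4 = 44
U(5) = 3*44 + 2*14 + 3*(-5) = 145
U(6) = 3*145 + 2*44 + 3*14 = 565
U(7) = 3*565 + 2*145 + 3*44 = 2117

2117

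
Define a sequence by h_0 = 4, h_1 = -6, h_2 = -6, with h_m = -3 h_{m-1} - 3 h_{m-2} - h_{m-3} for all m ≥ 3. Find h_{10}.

-606

h_3 = -3·(-6) - 3·(-6) - 4 = 32
h_4 = -3·32 - 3·(-6) - (-6) = -72
h_5 = -3·(-72) - 3·32 - (-6) = 126
h_6 = -3·126 - 3·(-72) - 32 = -194
h_7 = -3·(-194) - 3·126 - (-72) = 276
h_8 = -3·276 - 3·(-194) - 126 = -372
h_9 = -3·(-372) - 3·276 - (-194) = 482
h_{10} = -3·482 - 3·(-372) - 276 = -606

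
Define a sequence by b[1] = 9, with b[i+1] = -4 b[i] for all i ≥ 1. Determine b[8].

b[2] = -4*9 = -36
b[3] = -4*(-36) = 144
b[4] = -4*144 = -576
b[5] = -4*(-576) = 2304
b[6] = -4*2304 = -9216
b[7] = -4*(-9216) = 36864
b[8] = -4*36864 = -147456

-147456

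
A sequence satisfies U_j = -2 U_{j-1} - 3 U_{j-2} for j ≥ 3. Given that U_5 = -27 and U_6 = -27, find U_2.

Rearranging, U_{j-2} = (U_j + 2 U_{j-1}) / -3.
U_4 = (-27 + 2·(-27)) / -3 = -81/-3 = 27
U_3 = (-27 + 2·27) / -3 = 27/-3 = -9
U_2 = (27 + 2·(-9)) / -3 = 9/-3 = -3

-3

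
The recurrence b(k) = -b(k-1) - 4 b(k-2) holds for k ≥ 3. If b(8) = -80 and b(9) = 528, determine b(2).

4

Rearranging, b(k-2) = (b(k) + b(k-1)) / -4.
b(7) = (528 + (-80)) / -4 = 448/-4 = -112
b(6) = (-80 + (-112)) / -4 = -192/-4 = 48
b(5) = (-112 + 48) / -4 = -64/-4 = 16
b(4) = (48 + 16) / -4 = 64/-4 = -16
b(3) = (16 + (-16)) / -4 = 0/-4 = 0
b(2) = (-16 + 0) / -4 = -16/-4 = 4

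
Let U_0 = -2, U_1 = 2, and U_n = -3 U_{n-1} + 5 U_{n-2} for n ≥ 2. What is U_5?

1052

U_2 = -3(2) + 5(-2) = -16
U_3 = -3(-16) + 5(2) = 58
U_4 = -3(58) + 5(-16) = -254
U_5 = -3(-254) + 5(58) = 1052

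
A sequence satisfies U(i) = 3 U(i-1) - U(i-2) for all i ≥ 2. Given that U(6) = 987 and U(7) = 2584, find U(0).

Rearranging, U(i-2) = -(U(i) - 3 U(i-1)).
U(5) = -(2584 - 3·987) = 377
U(4) = -(987 - 3·377) = 144
U(3) = -(377 - 3·144) = 55
U(2) = -(144 - 3·55) = 21
U(1) = -(55 - 3·21) = 8
U(0) = -(21 - 3·8) = 3

3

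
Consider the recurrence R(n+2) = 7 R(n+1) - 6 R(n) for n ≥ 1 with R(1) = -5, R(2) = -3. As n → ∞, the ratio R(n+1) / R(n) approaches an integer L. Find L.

The characteristic equation is r^2 - 7r + 6 = 0, which factors as (r - 6)(r - 1) = 0.
So the roots are 6 and 1. Since |6| > |1| and the coefficient of 6^n is non-zero, the ratio tends to 6.

6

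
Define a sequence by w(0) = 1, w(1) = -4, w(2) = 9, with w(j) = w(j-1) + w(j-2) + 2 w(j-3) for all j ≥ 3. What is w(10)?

w(3) = 9 + (-4) + 2(1) = 7
w(4) = 7 + 9 + 2(-4) = 8
w(5) = 8 + 7 + 2(9) = 33
w(6) = 33 + 8 + 2(7) = 55
w(7) = 55 + 33 + 2(8) = 104
w(8) = 104 + 55 + 2(33) = 225
w(9) = 225 + 104 + 2(55) = 439
w(10) = 439 + 225 + 2(104) = 872

872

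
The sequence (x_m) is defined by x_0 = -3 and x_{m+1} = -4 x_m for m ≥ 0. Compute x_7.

x_1 = -4*(-3) = 12
x_2 = -4*12 = -48
x_3 = -4*(-48) = 192
x_4 = -4*192 = -768
x_5 = -4*(-768) = 3072
x_6 = -4*3072 = -12288
x_7 = -4*(-12288) = 49152

49152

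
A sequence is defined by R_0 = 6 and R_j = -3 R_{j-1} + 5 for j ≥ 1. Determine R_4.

R_1 = -3·6 + 5 = -13
R_2 = -3·(-13) + 5 = 44
R_3 = -3·44 + 5 = -127
R_4 = -3·(-127) + 5 = 386

386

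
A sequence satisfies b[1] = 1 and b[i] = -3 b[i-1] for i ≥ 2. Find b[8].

-2187

b[2] = -3·1 = -3
b[3] = -3·(-3) = 9
b[4] = -3·9 = -27
b[5] = -3·(-27) = 81
b[6] = -3·81 = -243
b[7] = -3·(-243) = 729
b[8] = -3·729 = -2187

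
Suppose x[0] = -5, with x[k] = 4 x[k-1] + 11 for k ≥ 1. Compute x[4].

x[1] = 4(-5) + 11 = -9
x[2] = 4(-9) + 11 = -25
x[3] = 4(-25) + 11 = -89
x[4] = 4(-89) + 11 = -345

-345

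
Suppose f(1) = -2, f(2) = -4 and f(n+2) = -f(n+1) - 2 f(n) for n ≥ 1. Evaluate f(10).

f(3) = -(-4) - 2(-2) = 8
f(4) = -8 - 2(-4) = 0
f(5) = -0 - 2(8) = -16
f(6) = -(-16) - 2(0) = 16
f(7) = -16 - 2(-16) = 16
f(8) = -16 - 2(16) = -48
f(9) = -(-48) - 2(16) = 16
f(10) = -16 - 2(-48) = 80

80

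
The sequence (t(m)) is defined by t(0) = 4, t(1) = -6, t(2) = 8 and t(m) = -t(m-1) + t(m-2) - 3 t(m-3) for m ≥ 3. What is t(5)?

t(3) = -8 + (-6) - 3*4 = -26
t(4) = -(-26) + 8 - 3*(-6) = 52
t(5) = -52 + (-26) - 3*8 = -102

-102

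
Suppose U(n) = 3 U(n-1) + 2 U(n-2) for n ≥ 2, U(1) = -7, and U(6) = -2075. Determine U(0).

5

Let U(0) = y.
U(2) = -21 + 2y
U(3) = -77 + 6y
U(4) = -273 + 22y
U(5) = -973 + 78y
U(6) = -3465 + 278y
So -3465 + 278y = -2075, giving y = 5.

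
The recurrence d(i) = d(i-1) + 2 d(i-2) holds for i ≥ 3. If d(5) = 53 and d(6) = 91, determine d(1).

8

Rearranging, d(i-2) = (d(i) - d(i-1)) / 2.
d(4) = (91 - 53) / 2 = 38/2 = 19
d(3) = (53 - 19) / 2 = 34/2 = 17
d(2) = (19 - 17) / 2 = 2/2 = 1
d(1) = (17 - 1) / 2 = 16/2 = 8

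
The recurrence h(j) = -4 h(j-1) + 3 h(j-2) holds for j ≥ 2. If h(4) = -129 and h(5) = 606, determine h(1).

6

Rearranging, h(j-2) = (h(j) + 4 h(j-1)) / 3.
h(3) = (606 + 4·(-129)) / 3 = 90/3 = 30
h(2) = (-129 + 4·30) / 3 = -9/3 = -3
h(1) = (30 + 4·(-3)) / 3 = 18/3 = 6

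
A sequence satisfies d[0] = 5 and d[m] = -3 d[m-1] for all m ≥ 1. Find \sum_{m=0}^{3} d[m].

d[1] = -3*5 = -15
d[2] = -3*(-15) = 45
d[3] = -3*45 = -135
Sum = 5 + (-15) + 45 + (-135) = -100

-100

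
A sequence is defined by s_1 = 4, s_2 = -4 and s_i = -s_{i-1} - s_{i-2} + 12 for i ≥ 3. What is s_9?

s_3 = -(-4) - 4 + 12 = 12
s_4 = -12 - (-4) + 12 = 4
s_5 = -4 - 12 + 12 = -4
s_6 = -(-4) - 4 + 12 = 12
s_7 = -12 - (-4) + 12 = 4
s_8 = -4 - 12 + 12 = -4
s_9 = -(-4) - 4 + 12 = 12

12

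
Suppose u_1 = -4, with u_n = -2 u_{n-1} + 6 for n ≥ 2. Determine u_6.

194

u_2 = -2(-4) + 6 = 14
u_3 = -2(14) + 6 = -22
u_4 = -2(-22) + 6 = 50
u_5 = -2(50) + 6 = -94
u_6 = -2(-94) + 6 = 194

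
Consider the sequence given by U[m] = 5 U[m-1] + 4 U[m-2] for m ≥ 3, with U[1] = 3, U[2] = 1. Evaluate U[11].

17602097

U[3] = 5*1 + 4*3 = 17
U[4] = 5*17 + 4*1 = 89
U[5] = 5*89 + 4*17 = 513
U[6] = 5*513 + 4*89 = 2921
U[7] = 5*2921 + 4*513 = 16657
U[8] = 5*16657 + 4*2921 = 94969
U[9] = 5*94969 + 4*16657 = 541473
U[10] = 5*541473 + 4*94969 = 3087241
U[11] = 5*3087241 + 4*541473 = 17602097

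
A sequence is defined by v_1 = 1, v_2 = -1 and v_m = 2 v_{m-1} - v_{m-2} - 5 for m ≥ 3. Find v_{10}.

v_3 = 2(-1) - 1 - 5 = -8
v_4 = 2(-8) - (-1) - 5 = -20
v_5 = 2(-20) - (-8) - 5 = -37
v_6 = 2(-37) - (-20) - 5 = -59
v_7 = 2(-59) - (-37) - 5 = -86
v_8 = 2(-86) - (-59) - 5 = -118
v_9 = 2(-118) - (-86) - 5 = -155
v_{10} = 2(-155) - (-118) - 5 = -197

-197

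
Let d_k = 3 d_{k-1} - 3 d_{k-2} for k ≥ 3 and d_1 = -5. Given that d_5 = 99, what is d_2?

1

Let d_2 = z.
d_3 = 15 + 3z
d_4 = 45 + 6z
d_5 = 90 + 9z
So 90 + 9z = 99, giving z = 1.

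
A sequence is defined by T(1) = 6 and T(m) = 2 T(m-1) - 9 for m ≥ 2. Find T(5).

-39

T(2) = 2·6 - 9 = 3
T(3) = 2·3 - 9 = -3
T(4) = 2·(-3) - 9 = -15
T(5) = 2·(-15) - 9 = -39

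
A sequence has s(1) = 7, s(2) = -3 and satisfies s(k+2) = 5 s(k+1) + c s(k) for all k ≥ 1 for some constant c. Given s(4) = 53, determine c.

4

s(3) = -15 + 7c
s(4) = -75 + 32c
So -75 + 32c = 53, giving c = 4.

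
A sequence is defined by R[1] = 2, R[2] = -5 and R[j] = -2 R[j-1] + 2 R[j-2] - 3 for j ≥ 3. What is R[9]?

R[3] = -2*(-5) + 2*2 - 3 = 11
R[4] = -2*11 + 2*(-5) - 3 = -35
R[5] = -2*(-35) + 2*11 - 3 = 89
R[6] = -2*89 + 2*(-35) - 3 = -251
R[7] = -2*(-251) + 2*89 - 3 = 677
R[8] = -2*677 + 2*(-251) - 3 = -1859
R[9] = -2*(-1859) + 2*677 - 3 = 5069

5069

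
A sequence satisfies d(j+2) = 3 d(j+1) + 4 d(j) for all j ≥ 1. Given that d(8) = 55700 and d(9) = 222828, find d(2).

8

Rearranging, d(j-2) = (d(j) - 3 d(j-1)) / 4.
d(7) = (222828 - 3*55700) / 4 = 55728/4 = 13932
d(6) = (55700 - 3*13932) / 4 = 13904/4 = 3476
d(5) = (13932 - 3*3476) / 4 = 3504/4 = 876
d(4) = (3476 - 3*876) / 4 = 848/4 = 212
d(3) = (876 - 3*212) / 4 = 240/4 = 60
d(2) = (212 - 3*60) / 4 = 32/4 = 8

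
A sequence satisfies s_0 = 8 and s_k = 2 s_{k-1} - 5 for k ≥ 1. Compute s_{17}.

The fixed point is -5/(1 - 2) = 5, so s_k - 5 = 2(s_{k-1} - 5).
Hence s_k = 3·2^k + 5.
s_{17} = 3·2^{17} + 5 = 3·131072 + 5 = 393221.

393221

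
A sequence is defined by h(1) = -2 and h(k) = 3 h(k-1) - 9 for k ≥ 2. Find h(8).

h(2) = 3(-2) - 9 = -15
h(3) = 3(-15) - 9 = -54
h(4) = 3(-54) - 9 = -171
h(5) = 3(-171) - 9 = -522
h(6) = 3(-522) - 9 = -1575
h(7) = 3(-1575) - 9 = -4734
h(8) = 3(-4734) - 9 = -14211

-14211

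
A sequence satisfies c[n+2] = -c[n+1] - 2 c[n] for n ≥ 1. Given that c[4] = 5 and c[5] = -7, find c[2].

-3

Rearranging, c[n-2] = (c[n] + c[n-1]) / -2.
c[3] = (-7 + 5) / -2 = -2/-2 = 1
c[2] = (5 + 1) / -2 = 6/-2 = -3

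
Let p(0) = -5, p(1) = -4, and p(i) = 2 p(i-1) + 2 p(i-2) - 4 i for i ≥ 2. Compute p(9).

-33308

p(2) = 2(-4) + 2(-5) - 8 = -26
p(3) = 2(-26) + 2(-4) - 12 = -72
p(4) = 2(-72) + 2(-26) - 16 = -212
p(5) = 2(-212) + 2(-72) - 20 = -588
p(6) = 2(-588) + 2(-212) - 24 = -1624
p(7) = 2(-1624) + 2(-588) - 28 = -4452
p(8) = 2(-4452) + 2(-1624) - 32 = -12184
p(9) = 2(-12184) + 2(-4452) - 36 = -33308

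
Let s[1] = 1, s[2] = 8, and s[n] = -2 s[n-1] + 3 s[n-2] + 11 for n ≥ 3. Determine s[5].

-73

s[3] = -2·8 + 3·1 + 11 = -2
s[4] = -2·(-2) + 3·8 + 11 = 39
s[5] = -2·39 + 3·(-2) + 11 = -73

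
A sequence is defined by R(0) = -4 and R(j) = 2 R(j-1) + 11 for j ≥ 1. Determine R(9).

3573

R(1) = 2(-4) + 11 = 3
R(2) = 2(3) + 11 = 17
R(3) = 2(17) + 11 = 45
R(4) = 2(45) + 11 = 101
R(5) = 2(101) + 11 = 213
R(6) = 2(213) + 11 = 437
R(7) = 2(437) + 11 = 885
R(8) = 2(885) + 11 = 1781
R(9) = 2(1781) + 11 = 3573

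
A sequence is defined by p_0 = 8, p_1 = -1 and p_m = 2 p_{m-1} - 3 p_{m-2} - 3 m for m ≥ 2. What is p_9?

-1609

p_2 = 2·(-1) - 3·8 - 6 = -32
p_3 = 2·(-32) - 3·(-1) - 9 = -70
p_4 = 2·(-70) - 3·(-32) - 12 = -56
p_5 = 2·(-56) - 3·(-70) - 15 = 83
p_6 = 2·83 - 3·(-56) - 18 = 316
p_7 = 2·316 - 3·83 - 21 = 362
p_8 = 2·362 - 3·316 - 24 = -248
p_9 = 2·(-248) - 3·362 - 27 = -1609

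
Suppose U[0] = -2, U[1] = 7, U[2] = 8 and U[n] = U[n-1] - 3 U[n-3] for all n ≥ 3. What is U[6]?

U[3] = 8 - 3*(-2) = 14
U[4] = 14 - 3*7 = -7
U[5] = (-7) - 3*8 = -31
U[6] = (-31) - 3*14 = -73

-73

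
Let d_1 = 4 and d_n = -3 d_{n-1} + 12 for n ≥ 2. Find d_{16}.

-14348904

The fixed point is 12/(1 + 3) = 3, so d_n - 3 = -3(d_{n-1} - 3).
Hence d_n = 1·(-3)^{n-1} + 3.
d_{16} = 1·(-3)^{15} + 3 = 1·-14348907 + 3 = -14348904.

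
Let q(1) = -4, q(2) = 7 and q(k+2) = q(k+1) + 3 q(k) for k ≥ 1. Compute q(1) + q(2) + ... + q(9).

q(3) = 7 + 3(-4) = -5
q(4) = (-5) + 3(7) = 16
q(5) = 16 + 3(-5) = 1
q(6) = 1 + 3(16) = 49
q(7) = 49 + 3(1) = 52
q(8) = 52 + 3(49) = 199
q(9) = 199 + 3(52) = 355
Sum = (-4) + 7 + (-5) + 16 + 1 + 49 + 52 + 199 + 355 = 670

670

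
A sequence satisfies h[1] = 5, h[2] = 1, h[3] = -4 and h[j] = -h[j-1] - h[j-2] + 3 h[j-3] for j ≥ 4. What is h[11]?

h[4] = -(-4) - 1 + 3·5 = 18
h[5] = -18 - (-4) + 3·1 = -11
h[6] = -(-11) - 18 + 3·(-4) = -19
h[7] = -(-19) - (-11) + 3·18 = 84
h[8] = -84 - (-19) + 3·(-11) = -98
h[9] = -(-98) - 84 + 3·(-19) = -43
h[10] = -(-43) - (-98) + 3·84 = 393
h[11] = -393 - (-43) + 3·(-98) = -644

-644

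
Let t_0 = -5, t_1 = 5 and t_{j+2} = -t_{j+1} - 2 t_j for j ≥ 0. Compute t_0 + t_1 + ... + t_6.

t_2 = -5 - 2*(-5) = 5
t_3 = -5 - 2*5 = -15
t_4 = -(-15) - 2*5 = 5
t_5 = -5 - 2*(-15) = 25
t_6 = -25 - 2*5 = -35
Sum = (-5) + 5 + 5 + (-15) + 5 + 25 + (-35) = -15

-15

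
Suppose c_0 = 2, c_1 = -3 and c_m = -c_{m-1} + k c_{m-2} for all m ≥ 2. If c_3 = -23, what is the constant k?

4

c_2 = 3 + 2k
c_3 = -3 - 5k
So -3 - 5k = -23, giving k = 4.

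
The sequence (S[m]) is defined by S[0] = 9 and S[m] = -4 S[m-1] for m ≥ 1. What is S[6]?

36864

S[1] = -4(9) = -36
S[2] = -4(-36) = 144
S[3] = -4(144) = -576
S[4] = -4(-576) = 2304
S[5] = -4(2304) = -9216
S[6] = -4(-9216) = 36864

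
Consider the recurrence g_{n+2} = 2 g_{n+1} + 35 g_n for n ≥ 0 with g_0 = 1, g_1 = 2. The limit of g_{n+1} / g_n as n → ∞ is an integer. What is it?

The characteristic equation is r^2 - 2r - 35 = 0, which factors as (r - 7)(r + 5) = 0.
So the roots are 7 and -5. Since |7| > |-5| and the coefficient of 7^n is non-zero, the ratio tends to 7.

7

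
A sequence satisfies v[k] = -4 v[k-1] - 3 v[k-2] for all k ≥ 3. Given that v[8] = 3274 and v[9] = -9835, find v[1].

5

Rearranging, v[k-2] = (v[k] + 4 v[k-1]) / -3.
v[7] = (-9835 + 4·3274) / -3 = 3261/-3 = -1087
v[6] = (3274 + 4·(-1087)) / -3 = -1074/-3 = 358
v[5] = (-1087 + 4·358) / -3 = 345/-3 = -115
v[4] = (358 + 4·(-115)) / -3 = -102/-3 = 34
v[3] = (-115 + 4·34) / -3 = 21/-3 = -7
v[2] = (34 + 4·(-7)) / -3 = 6/-3 = -2
v[1] = (-7 + 4·(-2)) / -3 = -15/-3 = 5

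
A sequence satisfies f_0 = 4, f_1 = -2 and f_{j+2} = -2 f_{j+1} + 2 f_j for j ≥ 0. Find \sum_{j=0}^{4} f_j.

f_2 = -2(-2) + 2(4) = 12
f_3 = -2(12) + 2(-2) = -28
f_4 = -2(-28) + 2(12) = 80
Sum = 4 + (-2) + 12 + (-28) + 80 = 66

66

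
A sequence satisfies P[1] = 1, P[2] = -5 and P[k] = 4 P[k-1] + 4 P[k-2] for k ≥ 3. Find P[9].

-217856

P[3] = 4(-5) + 4(1) = -16
P[4] = 4(-16) + 4(-5) = -84
P[5] = 4(-84) + 4(-16) = -400
P[6] = 4(-400) + 4(-84) = -1936
P[7] = 4(-1936) + 4(-400) = -9344
P[8] = 4(-9344) + 4(-1936) = -45120
P[9] = 4(-45120) + 4(-9344) = -217856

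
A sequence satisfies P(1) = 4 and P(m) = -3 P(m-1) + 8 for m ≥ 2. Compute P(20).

The fixed point is 8/(1 + 3) = 2, so P(m) - 2 = -3(P(m-1) - 2).
Hence P(m) = 2·(-3)^{m-1} + 2.
P(20) = 2·(-3)^{19} + 2 = 2·-1162261467 + 2 = -2324522932.

-2324522932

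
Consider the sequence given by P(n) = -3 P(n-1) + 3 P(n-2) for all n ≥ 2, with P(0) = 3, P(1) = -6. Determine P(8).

P(2) = -3*(-6) + 3*3 = 27
P(3) = -3*27 + 3*(-6) = -99
P(4) = -3*(-99) + 3*27 = 378
P(5) = -3*378 + 3*(-99) = -1431
P(6) = -3*(-1431) + 3*378 = 5427
P(7) = -3*5427 + 3*(-1431) = -20574
P(8) = -3*(-20574) + 3*5427 = 78003

78003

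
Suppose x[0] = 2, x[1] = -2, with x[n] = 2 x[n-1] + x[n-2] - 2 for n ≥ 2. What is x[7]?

x[2] = 2·(-2) + 2 - 2 = -4
x[3] = 2·(-4) + (-2) - 2 = -12
x[4] = 2·(-12) + (-4) - 2 = -30
x[5] = 2·(-30) + (-12) - 2 = -74
x[6] = 2·(-74) + (-30) - 2 = -180
x[7] = 2·(-180) + (-74) - 2 = -436

-436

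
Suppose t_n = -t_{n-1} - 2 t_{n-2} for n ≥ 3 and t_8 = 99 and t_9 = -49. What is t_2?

7

Rearranging, t_{n-2} = (t_n + t_{n-1}) / -2.
t_7 = (-49 + 99) / -2 = 50/-2 = -25
t_6 = (99 + (-25)) / -2 = 74/-2 = -37
t_5 = (-25 + (-37)) / -2 = -62/-2 = 31
t_4 = (-37 + 31) / -2 = -6/-2 = 3
t_3 = (31 + 3) / -2 = 34/-2 = -17
t_2 = (3 + (-17)) / -2 = -14/-2 = 7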